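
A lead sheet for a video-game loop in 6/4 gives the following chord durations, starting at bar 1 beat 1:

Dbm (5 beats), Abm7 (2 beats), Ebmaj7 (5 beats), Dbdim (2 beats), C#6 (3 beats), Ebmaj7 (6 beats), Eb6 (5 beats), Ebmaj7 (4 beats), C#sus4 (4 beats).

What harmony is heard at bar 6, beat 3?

C#sus4

Beat 3 of bar 6 is beat (6−1)×6 + 3 = 33 overall.
Running totals: Dbm ends at 5, Abm7 ends at 7, Ebmaj7 ends at 12, Dbdim ends at 14, C#6 ends at 17, Ebmaj7 ends at 23, Eb6 ends at 28, Ebmaj7 ends at 32, C#sus4 ends at 36.
Beat 33 falls within C#sus4.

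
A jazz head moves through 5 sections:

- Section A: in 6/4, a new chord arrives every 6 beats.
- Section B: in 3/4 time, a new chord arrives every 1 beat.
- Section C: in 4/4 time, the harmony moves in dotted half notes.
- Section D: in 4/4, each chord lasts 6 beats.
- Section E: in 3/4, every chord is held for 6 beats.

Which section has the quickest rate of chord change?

A: 6 beats/bar ÷ 6 beats/chord = 1 chord/bar.
B: 3 beats/bar ÷ 1 beat/chord = 3 chords/bar.
C: 4 beats/bar ÷ 3 beats/chord = 4/3 chords/bar.
D: 4 beats/bar ÷ 6 beats/chord = 2/3 chords/bar.
E: 3 beats/bar ÷ 6 beats/chord = 0.5 chords/bar.
Fastest is B at 3 chords/bar.

Section B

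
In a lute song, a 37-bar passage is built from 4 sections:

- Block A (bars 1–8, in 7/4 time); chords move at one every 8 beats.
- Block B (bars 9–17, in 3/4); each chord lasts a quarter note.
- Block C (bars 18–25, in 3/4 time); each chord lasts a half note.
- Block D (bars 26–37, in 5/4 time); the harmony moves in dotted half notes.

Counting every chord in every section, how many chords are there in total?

66 chords

A has 56 beats and chords last 8 each, so 7 chords.
B has 27 beats and chords last 1 each, so 27 chords.
C has 24 beats and chords last 2 each, so 12 chords.
D has 60 beats and chords last 3 each, so 20 chords.
Total: 7 + 27 + 12 + 20 = 66.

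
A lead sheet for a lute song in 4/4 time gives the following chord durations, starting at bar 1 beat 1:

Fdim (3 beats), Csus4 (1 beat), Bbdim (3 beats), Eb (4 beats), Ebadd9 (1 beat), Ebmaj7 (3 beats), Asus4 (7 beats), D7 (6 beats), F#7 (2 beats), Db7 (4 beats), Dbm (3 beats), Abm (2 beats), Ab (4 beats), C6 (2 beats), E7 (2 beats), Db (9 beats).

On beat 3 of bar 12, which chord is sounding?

Beat 3 of bar 12 is beat (12−1)×4 + 3 = 47 overall.
Running totals: Fdim ends at 3, Csus4 ends at 4, Bbdim ends at 7, Eb ends at 11, Ebadd9 ends at 12, Ebmaj7 ends at 15, Asus4 ends at 22, D7 ends at 28, F#7 ends at 30, Db7 ends at 34, Dbm ends at 37, Abm ends at 39, Ab ends at 43, C6 ends at 45, E7 ends at 47.
Beat 47 falls within E7.

E7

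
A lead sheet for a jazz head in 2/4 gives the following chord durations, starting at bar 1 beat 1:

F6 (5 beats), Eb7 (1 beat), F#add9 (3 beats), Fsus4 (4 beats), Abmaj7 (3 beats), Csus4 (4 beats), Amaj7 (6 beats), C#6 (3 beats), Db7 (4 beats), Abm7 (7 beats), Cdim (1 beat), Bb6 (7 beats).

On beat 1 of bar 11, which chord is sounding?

Amaj7

Beat 1 of bar 11 is beat (11−1)×2 + 1 = 21 overall.
Running totals: F6 ends at 5, Eb7 ends at 6, F#add9 ends at 9, Fsus4 ends at 13, Abmaj7 ends at 16, Csus4 ends at 20, Amaj7 ends at 26.
Beat 21 falls within Amaj7.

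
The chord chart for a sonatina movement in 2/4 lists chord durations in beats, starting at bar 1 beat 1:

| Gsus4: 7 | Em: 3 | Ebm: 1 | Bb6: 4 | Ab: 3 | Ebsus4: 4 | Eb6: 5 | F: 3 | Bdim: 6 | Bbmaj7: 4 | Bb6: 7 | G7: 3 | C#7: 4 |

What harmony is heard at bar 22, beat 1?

Beat 1 of bar 22 is beat (22−1)×2 + 1 = 43 overall.
Running totals: Gsus4 ends at 7, Em ends at 10, Ebm ends at 11, Bb6 ends at 15, Ab ends at 18, Ebsus4 ends at 22, Eb6 ends at 27, F ends at 30, Bdim ends at 36, Bbmaj7 ends at 40, Bb6 ends at 47.
Beat 43 falls within Bb6.

Bb6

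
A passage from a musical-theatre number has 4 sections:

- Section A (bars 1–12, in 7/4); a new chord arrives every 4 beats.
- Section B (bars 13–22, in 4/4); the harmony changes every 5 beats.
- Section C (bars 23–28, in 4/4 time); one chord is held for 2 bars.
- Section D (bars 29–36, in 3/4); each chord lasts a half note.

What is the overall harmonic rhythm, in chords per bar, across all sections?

11/9 chords per bar

A: 12 × 7 = 84 beats ÷ 4 = 21 chords.
B: 10 × 4 = 40 beats ÷ 5 = 8 chords.
C: 6 × 4 = 24 beats ÷ 8 = 3 chords.
D: 8 × 3 = 24 beats ÷ 2 = 12 chords.
Overall: 44 chords over 36 bars → 44/36 = 11/9 chords per bar.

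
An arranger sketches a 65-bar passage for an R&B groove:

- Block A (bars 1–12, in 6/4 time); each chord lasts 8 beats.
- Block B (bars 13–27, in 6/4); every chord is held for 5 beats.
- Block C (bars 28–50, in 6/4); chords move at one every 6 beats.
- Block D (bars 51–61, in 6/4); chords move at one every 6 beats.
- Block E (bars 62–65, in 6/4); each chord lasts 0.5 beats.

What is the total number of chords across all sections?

109 chords

A: 12·6 = 72 beats, 72/8 = 9 chords.
B: 15·6 = 90 beats, 90/5 = 18 chords.
C: 23·6 = 138 beats, 138/6 = 23 chords.
D: 11·6 = 66 beats, 66/6 = 11 chords.
E: 4·6 = 24 beats, 24/0.5 = 48 chords.
Total: 9 + 18 + 23 + 11 + 48 = 109.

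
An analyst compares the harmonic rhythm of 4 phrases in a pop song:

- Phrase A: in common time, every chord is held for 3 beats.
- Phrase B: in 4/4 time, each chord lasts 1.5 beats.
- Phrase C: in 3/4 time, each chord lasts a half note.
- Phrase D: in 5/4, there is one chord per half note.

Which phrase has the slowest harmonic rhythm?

Phrase A

A: each chord is 3 beats in 4/4, so 4/3 per bar.
B: each chord is 1.5 beats in 4/4, so 8/3 per bar.
C: each chord is 2 beats in 3/4, so 1.5 per bar.
D: each chord is 2 beats in 5/4, so 2.5 per bar.
Slowest is A at 4/3 chords/bar.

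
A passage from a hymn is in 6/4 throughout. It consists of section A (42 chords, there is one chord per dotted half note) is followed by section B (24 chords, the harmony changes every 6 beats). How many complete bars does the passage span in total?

A: 42 × 3 = 126 beats = 21 bars.
B: 24 × 6 = 144 beats = 24 bars.
Total: 21 + 24 = 45 bars.

45 bars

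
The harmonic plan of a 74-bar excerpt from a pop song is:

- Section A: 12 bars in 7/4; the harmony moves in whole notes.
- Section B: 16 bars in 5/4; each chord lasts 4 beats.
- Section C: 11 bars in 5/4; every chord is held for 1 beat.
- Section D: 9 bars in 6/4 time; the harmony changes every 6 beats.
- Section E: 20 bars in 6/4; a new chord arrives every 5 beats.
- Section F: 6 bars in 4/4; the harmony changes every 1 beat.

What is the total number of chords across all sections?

A: 12·7 = 84 beats, 84/4 = 21 chords.
B: 16·5 = 80 beats, 80/4 = 20 chords.
C: 11·5 = 55 beats, 55/1 = 55 chords.
D: 9·6 = 54 beats, 54/6 = 9 chords.
E: 20·6 = 120 beats, 120/5 = 24 chords.
F: 6·4 = 24 beats, 24/1 = 24 chords.
Total: 21 + 20 + 55 + 9 + 24 + 24 = 153.

153 chords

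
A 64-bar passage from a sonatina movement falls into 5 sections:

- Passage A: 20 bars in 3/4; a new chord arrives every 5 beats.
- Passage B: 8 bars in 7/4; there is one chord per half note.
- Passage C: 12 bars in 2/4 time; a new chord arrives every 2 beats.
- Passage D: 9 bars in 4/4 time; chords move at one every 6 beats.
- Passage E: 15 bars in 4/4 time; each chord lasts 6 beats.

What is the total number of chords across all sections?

68 chords

A: 20·3 = 60 beats, 60/5 = 12 chords.
B: 8·7 = 56 beats, 56/2 = 28 chords.
C: 12·2 = 24 beats, 24/2 = 12 chords.
D: 9·4 = 36 beats, 36/6 = 6 chords.
E: 15·4 = 60 beats, 60/6 = 10 chords.
Total: 12 + 28 + 12 + 6 + 10 = 68.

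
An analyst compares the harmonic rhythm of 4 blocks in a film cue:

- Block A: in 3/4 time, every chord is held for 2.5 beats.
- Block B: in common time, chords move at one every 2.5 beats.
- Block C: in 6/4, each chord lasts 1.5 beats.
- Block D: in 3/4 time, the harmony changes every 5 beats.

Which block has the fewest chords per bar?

Block D

A: 3/2.5 = 1.2 chords/bar.
B: 4/2.5 = 1.6 chords/bar.
C: 6/1.5 = 4 chords/bar.
D: 3/5 = 0.6 chords/bar.
Slowest is D at 0.6 chords/bar.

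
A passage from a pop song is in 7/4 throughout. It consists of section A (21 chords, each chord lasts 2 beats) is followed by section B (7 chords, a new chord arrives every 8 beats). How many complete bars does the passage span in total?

14 bars

A: 21 × 2 = 42 beats = 6 bars.
B: 7 × 8 = 56 beats = 8 bars.
Total: 6 + 8 = 14 bars.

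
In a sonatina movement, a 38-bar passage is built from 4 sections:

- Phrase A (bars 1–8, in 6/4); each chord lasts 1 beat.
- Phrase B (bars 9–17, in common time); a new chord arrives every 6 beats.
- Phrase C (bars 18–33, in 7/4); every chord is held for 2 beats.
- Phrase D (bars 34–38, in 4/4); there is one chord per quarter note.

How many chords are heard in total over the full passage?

A: 8·6 = 48 beats, 48/1 = 48 chords.
B: 9·4 = 36 beats, 36/6 = 6 chords.
C: 16·7 = 112 beats, 112/2 = 56 chords.
D: 5·4 = 20 beats, 20/1 = 20 chords.
Total: 48 + 6 + 56 + 20 = 130.

130 chords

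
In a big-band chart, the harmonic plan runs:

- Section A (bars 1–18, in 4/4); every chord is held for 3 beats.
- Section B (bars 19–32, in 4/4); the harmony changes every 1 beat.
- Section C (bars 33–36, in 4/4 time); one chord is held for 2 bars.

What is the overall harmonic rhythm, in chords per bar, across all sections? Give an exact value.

A: 18 × 4 = 72 beats ÷ 3 = 24 chords.
B: 14 × 4 = 56 beats ÷ 1 = 56 chords.
C: 4 × 4 = 16 beats ÷ 8 = 2 chords.
Overall: 82 chords over 36 bars → 82/36 = 41/18 chords per bar.

41/18 chords per bar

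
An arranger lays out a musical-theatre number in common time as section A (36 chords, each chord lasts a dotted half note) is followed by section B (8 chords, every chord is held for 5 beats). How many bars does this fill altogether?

37 bars

A: 36 × 3 = 108 beats = 27 bars.
B: 8 × 5 = 40 beats = 10 bars.
Total: 27 + 10 = 37 bars.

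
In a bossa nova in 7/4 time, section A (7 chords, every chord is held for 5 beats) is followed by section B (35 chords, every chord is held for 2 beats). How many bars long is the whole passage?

A: 7 × 5 = 35 beats = 5 bars.
B: 35 × 2 = 70 beats = 10 bars.
Total: 5 + 10 = 15 bars.

15 bars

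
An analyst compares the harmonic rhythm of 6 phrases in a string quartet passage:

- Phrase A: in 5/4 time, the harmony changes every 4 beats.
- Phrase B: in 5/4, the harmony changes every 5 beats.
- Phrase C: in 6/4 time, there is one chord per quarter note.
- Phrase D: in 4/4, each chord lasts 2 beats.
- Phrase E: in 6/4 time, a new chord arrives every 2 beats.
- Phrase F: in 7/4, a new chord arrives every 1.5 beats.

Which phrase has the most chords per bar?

A: 5/4 = 1.25 chords/bar.
B: 5/5 = 1 chord/bar.
C: 6/1 = 6 chords/bar.
D: 4/2 = 2 chords/bar.
E: 6/2 = 3 chords/bar.
F: 7/1.5 = 14/3 chords/bar.
Fastest is C at 6 chords/bar.

Phrase C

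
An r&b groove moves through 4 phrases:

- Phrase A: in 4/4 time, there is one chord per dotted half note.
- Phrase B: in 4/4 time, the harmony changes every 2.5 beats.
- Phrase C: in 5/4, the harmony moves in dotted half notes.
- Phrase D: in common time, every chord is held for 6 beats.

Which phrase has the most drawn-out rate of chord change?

Phrase D

A: 4/3 = 4/3 chords/bar.
B: 4/2.5 = 1.6 chords/bar.
C: 5/3 = 5/3 chords/bar.
D: 4/6 = 2/3 chords/bar.
Slowest is D at 2/3 chords/bar.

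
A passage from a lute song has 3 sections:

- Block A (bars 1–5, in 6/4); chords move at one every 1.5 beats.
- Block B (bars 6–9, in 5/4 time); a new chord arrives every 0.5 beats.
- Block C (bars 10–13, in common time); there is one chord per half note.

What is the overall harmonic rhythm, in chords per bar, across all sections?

A: 5 bars of 6 beats is 30 beats; at 1.5 beats each that's 20 chords.
B: 4 bars of 5 beats is 20 beats; at 0.5 beats each that's 40 chords.
C: 4 bars of 4 beats is 16 beats; at 2 beats each that's 8 chords.
Overall: 68 chords over 13 bars → 68/13 = 68/13 chords per bar.

68/13 chords per bar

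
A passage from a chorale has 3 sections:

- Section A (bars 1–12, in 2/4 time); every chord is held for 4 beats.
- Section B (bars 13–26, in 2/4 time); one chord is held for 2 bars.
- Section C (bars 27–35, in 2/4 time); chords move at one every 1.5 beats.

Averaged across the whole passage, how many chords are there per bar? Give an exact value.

A: 12 bars of 2 beats is 24 beats; at 4 beats each that's 6 chords.
B: 14 bars of 2 beats is 28 beats; at 4 beats each that's 7 chords.
C: 9 bars of 2 beats is 18 beats; at 1.5 beats each that's 12 chords.
Overall: 25 chords over 35 bars → 25/35 = 5/7 chords per bar.

5/7 chords per bar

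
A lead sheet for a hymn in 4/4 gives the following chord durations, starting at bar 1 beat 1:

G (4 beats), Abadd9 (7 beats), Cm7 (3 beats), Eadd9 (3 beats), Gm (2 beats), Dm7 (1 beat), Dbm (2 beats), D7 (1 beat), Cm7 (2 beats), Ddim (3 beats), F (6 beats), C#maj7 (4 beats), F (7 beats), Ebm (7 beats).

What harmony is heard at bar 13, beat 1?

Ebm

Beat 1 of bar 13 is beat (13−1)×4 + 1 = 49 overall.
Running totals: G ends at 4, Abadd9 ends at 11, Cm7 ends at 14, Eadd9 ends at 17, Gm ends at 19, Dm7 ends at 20, Dbm ends at 22, D7 ends at 23, Cm7 ends at 25, Ddim ends at 28, F ends at 34, C#maj7 ends at 38, F ends at 45, Ebm ends at 52.
Beat 49 falls within Ebm.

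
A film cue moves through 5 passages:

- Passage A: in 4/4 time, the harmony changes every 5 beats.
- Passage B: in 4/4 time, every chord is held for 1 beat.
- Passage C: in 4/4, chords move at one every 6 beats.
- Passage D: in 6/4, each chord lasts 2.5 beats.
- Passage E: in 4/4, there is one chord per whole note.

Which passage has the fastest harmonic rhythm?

Passage B

A: each chord is 5 beats in 4/4, so 0.8 per bar.
B: each chord is 1 beat in 4/4, so 4 per bar.
C: each chord is 6 beats in 4/4, so 2/3 per bar.
D: each chord is 2.5 beats in 6/4, so 2.4 per bar.
E: each chord is 4 beats in 4/4, so 1 per bar.
Fastest is B at 4 chords/bar.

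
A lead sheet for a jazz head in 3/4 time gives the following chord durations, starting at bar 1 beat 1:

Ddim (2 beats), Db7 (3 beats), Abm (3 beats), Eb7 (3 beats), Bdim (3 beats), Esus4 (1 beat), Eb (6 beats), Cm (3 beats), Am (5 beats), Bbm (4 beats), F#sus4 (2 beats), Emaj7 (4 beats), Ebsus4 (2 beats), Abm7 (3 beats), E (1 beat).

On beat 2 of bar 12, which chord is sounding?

Beat 2 of bar 12 is beat (12−1)×3 + 2 = 35 overall.
Running totals: Ddim ends at 2, Db7 ends at 5, Abm ends at 8, Eb7 ends at 11, Bdim ends at 14, Esus4 ends at 15, Eb ends at 21, Cm ends at 24, Am ends at 29, Bbm ends at 33, F#sus4 ends at 35.
Beat 35 falls within F#sus4.

F#sus4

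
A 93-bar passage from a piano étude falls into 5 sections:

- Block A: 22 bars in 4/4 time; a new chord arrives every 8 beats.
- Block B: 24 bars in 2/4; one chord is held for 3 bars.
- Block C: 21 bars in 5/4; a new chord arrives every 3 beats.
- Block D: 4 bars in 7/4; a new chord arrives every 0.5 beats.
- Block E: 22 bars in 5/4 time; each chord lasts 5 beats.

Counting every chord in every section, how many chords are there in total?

A has 88 beats and chords last 8 each, so 11 chords.
B has 48 beats and chords last 6 each, so 8 chords.
C has 105 beats and chords last 3 each, so 35 chords.
D has 28 beats and chords last 0.5 each, so 56 chords.
E has 110 beats and chords last 5 each, so 22 chords.
Total: 11 + 8 + 35 + 56 + 22 = 132.

132 chords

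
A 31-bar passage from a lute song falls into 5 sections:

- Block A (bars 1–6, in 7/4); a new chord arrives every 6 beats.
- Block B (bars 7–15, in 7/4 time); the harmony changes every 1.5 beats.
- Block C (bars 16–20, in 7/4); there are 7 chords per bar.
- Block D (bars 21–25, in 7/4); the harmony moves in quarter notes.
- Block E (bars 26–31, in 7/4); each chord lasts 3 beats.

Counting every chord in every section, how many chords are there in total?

133 chords

A: 6 bars × 7 beats = 42 beats; 6 beats/chord → 7 chords.
B: 9 bars × 7 beats = 63 beats; 1.5 beats/chord → 42 chords.
C: 5 bars × 7 beats = 35 beats; 1 beat/chord → 35 chords.
D: 5 bars × 7 beats = 35 beats; 1 beat/chord → 35 chords.
E: 6 bars × 7 beats = 42 beats; 3 beats/chord → 14 chords.
Total: 7 + 42 + 35 + 35 + 14 = 133.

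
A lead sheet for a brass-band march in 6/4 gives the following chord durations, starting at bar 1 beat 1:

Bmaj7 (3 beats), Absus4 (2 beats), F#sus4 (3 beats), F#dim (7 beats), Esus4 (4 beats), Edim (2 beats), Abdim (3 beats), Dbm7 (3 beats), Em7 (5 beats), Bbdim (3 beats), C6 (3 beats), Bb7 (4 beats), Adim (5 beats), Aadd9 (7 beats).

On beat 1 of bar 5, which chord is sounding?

Dbm7

Beat 1 of bar 5 is beat (5−1)×6 + 1 = 25 overall.
Running totals: Bmaj7 ends at 3, Absus4 ends at 5, F#sus4 ends at 8, F#dim ends at 15, Esus4 ends at 19, Edim ends at 21, Abdim ends at 24, Dbm7 ends at 27.
Beat 25 falls within Dbm7.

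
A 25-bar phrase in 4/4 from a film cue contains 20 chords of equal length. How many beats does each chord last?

25 bars × 4 beats/bar = 100 beats total.
100 beats ÷ 20 chords = 5 beats per chord.

5 beats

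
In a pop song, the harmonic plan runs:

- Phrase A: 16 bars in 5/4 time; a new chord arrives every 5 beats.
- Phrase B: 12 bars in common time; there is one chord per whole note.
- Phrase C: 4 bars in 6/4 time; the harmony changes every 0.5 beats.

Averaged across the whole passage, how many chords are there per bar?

2.375 chords per bar

A: 16 × 5 = 80 beats ÷ 5 = 16 chords.
B: 12 × 4 = 48 beats ÷ 4 = 12 chords.
C: 4 × 6 = 24 beats ÷ 0.5 = 48 chords.
Overall: 76 chords over 32 bars → 76/32 = 2.375 chords per bar.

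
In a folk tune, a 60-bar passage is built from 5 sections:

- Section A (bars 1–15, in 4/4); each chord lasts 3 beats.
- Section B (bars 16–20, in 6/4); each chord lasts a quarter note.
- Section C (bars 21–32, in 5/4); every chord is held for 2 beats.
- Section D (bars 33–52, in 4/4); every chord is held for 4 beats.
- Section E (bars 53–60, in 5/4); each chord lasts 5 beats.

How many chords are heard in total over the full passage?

108 chords

A has 60 beats and chords last 3 each, so 20 chords.
B has 30 beats and chords last 1 each, so 30 chords.
C has 60 beats and chords last 2 each, so 30 chords.
D has 80 beats and chords last 4 each, so 20 chords.
E has 40 beats and chords last 5 each, so 8 chords.
Total: 20 + 30 + 30 + 20 + 8 = 108.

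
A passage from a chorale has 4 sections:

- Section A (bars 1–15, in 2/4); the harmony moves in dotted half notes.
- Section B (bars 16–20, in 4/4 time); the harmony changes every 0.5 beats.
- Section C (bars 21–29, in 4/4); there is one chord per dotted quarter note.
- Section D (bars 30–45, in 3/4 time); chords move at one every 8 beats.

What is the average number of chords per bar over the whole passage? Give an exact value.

A: 15 × 2 = 30 beats ÷ 3 = 10 chords.
B: 5 × 4 = 20 beats ÷ 0.5 = 40 chords.
C: 9 × 4 = 36 beats ÷ 1.5 = 24 chords.
D: 16 × 3 = 48 beats ÷ 8 = 6 chords.
Overall: 80 chords over 45 bars → 80/45 = 16/9 chords per bar.

16/9 chords per bar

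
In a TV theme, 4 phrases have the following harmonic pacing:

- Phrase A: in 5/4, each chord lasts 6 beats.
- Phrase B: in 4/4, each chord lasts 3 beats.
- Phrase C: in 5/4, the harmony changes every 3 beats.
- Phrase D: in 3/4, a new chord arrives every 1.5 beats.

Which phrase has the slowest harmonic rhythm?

A: 5/6 = 5/6 chords/bar.
B: 4/3 = 4/3 chords/bar.
C: 5/3 = 5/3 chords/bar.
D: 3/1.5 = 2 chords/bar.
Slowest is A at 5/6 chords/bar.

Phrase A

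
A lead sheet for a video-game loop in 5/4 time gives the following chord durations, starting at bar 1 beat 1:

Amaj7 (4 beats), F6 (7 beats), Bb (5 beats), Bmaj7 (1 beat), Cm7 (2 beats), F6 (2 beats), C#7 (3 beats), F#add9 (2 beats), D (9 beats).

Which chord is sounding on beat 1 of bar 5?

Beat 1 of bar 5 is beat (5−1)×5 + 1 = 21 overall.
Running totals: Amaj7 ends at 4, F6 ends at 11, Bb ends at 16, Bmaj7 ends at 17, Cm7 ends at 19, F6 ends at 21.
Beat 21 falls within F6.

F6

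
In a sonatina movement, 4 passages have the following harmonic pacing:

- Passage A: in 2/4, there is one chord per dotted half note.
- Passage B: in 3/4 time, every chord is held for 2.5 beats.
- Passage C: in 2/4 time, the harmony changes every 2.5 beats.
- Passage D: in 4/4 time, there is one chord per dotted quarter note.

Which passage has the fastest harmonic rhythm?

Passage D

A: 2 beats/bar ÷ 3 beats/chord = 2/3 chords/bar.
B: 3 beats/bar ÷ 2.5 beats/chord = 1.2 chords/bar.
C: 2 beats/bar ÷ 2.5 beats/chord = 0.8 chords/bar.
D: 4 beats/bar ÷ 1.5 beats/chord = 8/3 chords/bar.
Fastest is D at 8/3 chords/bar.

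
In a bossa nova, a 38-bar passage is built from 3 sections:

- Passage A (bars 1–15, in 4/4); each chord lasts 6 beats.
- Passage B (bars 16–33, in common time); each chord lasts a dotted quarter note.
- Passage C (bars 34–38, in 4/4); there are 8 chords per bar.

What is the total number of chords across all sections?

A: 15·4 = 60 beats, 60/6 = 10 chords.
B: 18·4 = 72 beats, 72/1.5 = 48 chords.
C: 5·4 = 20 beats, 20/0.5 = 40 chords.
Total: 10 + 48 + 40 = 98.

98 chords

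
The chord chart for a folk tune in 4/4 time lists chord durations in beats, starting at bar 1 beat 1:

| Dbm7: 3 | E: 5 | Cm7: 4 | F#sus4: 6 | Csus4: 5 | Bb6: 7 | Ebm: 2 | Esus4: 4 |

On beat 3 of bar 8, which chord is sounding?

Ebm

Beat 3 of bar 8 is beat (8−1)×4 + 3 = 31 overall.
Running totals: Dbm7 ends at 3, E ends at 8, Cm7 ends at 12, F#sus4 ends at 18, Csus4 ends at 23, Bb6 ends at 30, Ebm ends at 32.
Beat 31 falls within Ebm.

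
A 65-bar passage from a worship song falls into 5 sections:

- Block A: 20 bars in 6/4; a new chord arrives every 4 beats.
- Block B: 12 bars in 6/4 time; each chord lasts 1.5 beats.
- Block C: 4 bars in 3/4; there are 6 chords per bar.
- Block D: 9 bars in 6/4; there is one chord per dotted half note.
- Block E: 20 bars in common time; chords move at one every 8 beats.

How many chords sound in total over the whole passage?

A: 20 bars × 6 beats = 120 beats; 4 beats/chord → 30 chords.
B: 12 bars × 6 beats = 72 beats; 1.5 beats/chord → 48 chords.
C: 4 bars × 3 beats = 12 beats; 0.5 beats/chord → 24 chords.
D: 9 bars × 6 beats = 54 beats; 3 beats/chord → 18 chords.
E: 20 bars × 4 beats = 80 beats; 8 beats/chord → 10 chords.
Total: 30 + 48 + 24 + 18 + 10 = 130.

130 chords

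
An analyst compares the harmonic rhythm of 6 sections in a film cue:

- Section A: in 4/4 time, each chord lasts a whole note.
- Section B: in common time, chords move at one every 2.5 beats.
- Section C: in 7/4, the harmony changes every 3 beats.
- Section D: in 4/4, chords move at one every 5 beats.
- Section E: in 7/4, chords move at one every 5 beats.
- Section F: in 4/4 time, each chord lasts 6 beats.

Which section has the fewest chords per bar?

Section F

A: 4 beats/bar ÷ 4 beats/chord = 1 chord/bar.
B: 4 beats/bar ÷ 2.5 beats/chord = 1.6 chords/bar.
C: 7 beats/bar ÷ 3 beats/chord = 7/3 chords/bar.
D: 4 beats/bar ÷ 5 beats/chord = 0.8 chords/bar.
E: 7 beats/bar ÷ 5 beats/chord = 1.4 chords/bar.
F: 4 beats/bar ÷ 6 beats/chord = 2/3 chords/bar.
Slowest is F at 2/3 chords/bar.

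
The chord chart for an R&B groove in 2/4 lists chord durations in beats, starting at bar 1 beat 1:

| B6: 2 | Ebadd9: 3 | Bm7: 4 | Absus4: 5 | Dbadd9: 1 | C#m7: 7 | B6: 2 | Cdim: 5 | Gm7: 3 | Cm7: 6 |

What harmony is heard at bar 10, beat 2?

C#m7

Beat 2 of bar 10 is beat (10−1)×2 + 2 = 20 overall.
Running totals: B6 ends at 2, Ebadd9 ends at 5, Bm7 ends at 9, Absus4 ends at 14, Dbadd9 ends at 15, C#m7 ends at 22.
Beat 20 falls within C#m7.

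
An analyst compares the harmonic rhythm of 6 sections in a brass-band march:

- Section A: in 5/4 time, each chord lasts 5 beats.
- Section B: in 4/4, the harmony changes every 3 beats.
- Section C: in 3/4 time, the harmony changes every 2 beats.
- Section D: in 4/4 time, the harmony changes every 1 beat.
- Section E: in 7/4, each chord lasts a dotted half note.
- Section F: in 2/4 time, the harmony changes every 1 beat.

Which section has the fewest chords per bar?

Section A

A: 5/5 = 1 chord/bar.
B: 4/3 = 4/3 chords/bar.
C: 3/2 = 1.5 chords/bar.
D: 4/1 = 4 chords/bar.
E: 7/3 = 7/3 chords/bar.
F: 2/1 = 2 chords/bar.
Slowest is A at 1 chords/bar.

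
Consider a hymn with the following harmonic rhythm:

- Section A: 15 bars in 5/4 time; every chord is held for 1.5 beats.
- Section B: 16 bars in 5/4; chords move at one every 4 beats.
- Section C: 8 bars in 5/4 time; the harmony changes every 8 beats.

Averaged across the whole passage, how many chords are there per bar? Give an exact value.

25/13 chords per bar

A: 15 bars of 5 beats is 75 beats; at 1.5 beats each that's 50 chords.
B: 16 bars of 5 beats is 80 beats; at 4 beats each that's 20 chords.
C: 8 bars of 5 beats is 40 beats; at 8 beats each that's 5 chords.
Overall: 75 chords over 39 bars → 75/39 = 25/13 chords per bar.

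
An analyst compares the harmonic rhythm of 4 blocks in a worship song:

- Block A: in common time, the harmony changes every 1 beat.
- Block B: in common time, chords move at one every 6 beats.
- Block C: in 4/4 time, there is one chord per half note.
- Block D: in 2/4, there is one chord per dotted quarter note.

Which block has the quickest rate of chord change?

A: 4 beats/bar ÷ 1 beat/chord = 4 chords/bar.
B: 4 beats/bar ÷ 6 beats/chord = 2/3 chords/bar.
C: 4 beats/bar ÷ 2 beats/chord = 2 chords/bar.
D: 2 beats/bar ÷ 1.5 beats/chord = 4/3 chords/bar.
Fastest is A at 4 chords/bar.

Block A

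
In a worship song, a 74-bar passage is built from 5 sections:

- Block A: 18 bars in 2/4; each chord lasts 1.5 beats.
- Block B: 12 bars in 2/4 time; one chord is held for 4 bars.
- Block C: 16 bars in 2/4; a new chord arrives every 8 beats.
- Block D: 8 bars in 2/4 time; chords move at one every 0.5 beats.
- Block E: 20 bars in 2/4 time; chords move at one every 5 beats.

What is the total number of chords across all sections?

A: 18 bars × 2 beats = 36 beats; 1.5 beats/chord → 24 chords.
B: 12 bars × 2 beats = 24 beats; 8 beats/chord → 3 chords.
C: 16 bars × 2 beats = 32 beats; 8 beats/chord → 4 chords.
D: 8 bars × 2 beats = 16 beats; 0.5 beats/chord → 32 chords.
E: 20 bars × 2 beats = 40 beats; 5 beats/chord → 8 chords.
Total: 24 + 3 + 4 + 32 + 8 = 71.

71 chords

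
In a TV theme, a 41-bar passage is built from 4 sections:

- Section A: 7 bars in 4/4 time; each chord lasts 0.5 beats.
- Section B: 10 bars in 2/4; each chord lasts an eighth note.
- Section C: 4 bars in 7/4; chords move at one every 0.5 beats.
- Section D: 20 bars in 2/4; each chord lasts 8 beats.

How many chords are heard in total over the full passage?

A: 7·4 = 28 beats, 28/0.5 = 56 chords.
B: 10·2 = 20 beats, 20/0.5 = 40 chords.
C: 4·7 = 28 beats, 28/0.5 = 56 chords.
D: 20·2 = 40 beats, 40/8 = 5 chords.
Total: 56 + 40 + 56 + 5 = 157.

157 chords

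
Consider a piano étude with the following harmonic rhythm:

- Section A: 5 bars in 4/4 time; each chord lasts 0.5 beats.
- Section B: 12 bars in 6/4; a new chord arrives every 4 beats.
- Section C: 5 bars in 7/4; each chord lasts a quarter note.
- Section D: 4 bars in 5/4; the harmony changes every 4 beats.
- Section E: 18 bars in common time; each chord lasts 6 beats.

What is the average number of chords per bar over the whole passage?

2.5 chords per bar

A: 5 × 4 = 20 beats ÷ 0.5 = 40 chords.
B: 12 × 6 = 72 beats ÷ 4 = 18 chords.
C: 5 × 7 = 35 beats ÷ 1 = 35 chords.
D: 4 × 5 = 20 beats ÷ 4 = 5 chords.
E: 18 × 4 = 72 beats ÷ 6 = 12 chords.
Overall: 110 chords over 44 bars → 110/44 = 2.5 chords per bar.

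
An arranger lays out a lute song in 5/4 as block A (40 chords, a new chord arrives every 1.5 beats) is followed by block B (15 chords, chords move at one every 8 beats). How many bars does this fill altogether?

A: 40 × 1.5 = 60 beats = 12 bars.
B: 15 × 8 = 120 beats = 24 bars.
Total: 12 + 24 = 36 bars.

36 bars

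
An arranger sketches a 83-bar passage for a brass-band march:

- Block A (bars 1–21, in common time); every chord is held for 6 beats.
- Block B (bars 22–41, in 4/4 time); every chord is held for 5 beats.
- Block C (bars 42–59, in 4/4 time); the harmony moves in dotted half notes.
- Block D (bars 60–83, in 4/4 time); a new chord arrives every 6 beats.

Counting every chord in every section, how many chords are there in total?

A has 84 beats and chords last 6 each, so 14 chords.
B has 80 beats and chords last 5 each, so 16 chords.
C has 72 beats and chords last 3 each, so 24 chords.
D has 96 beats and chords last 6 each, so 16 chords.
Total: 14 + 16 + 24 + 16 = 70.

70 chords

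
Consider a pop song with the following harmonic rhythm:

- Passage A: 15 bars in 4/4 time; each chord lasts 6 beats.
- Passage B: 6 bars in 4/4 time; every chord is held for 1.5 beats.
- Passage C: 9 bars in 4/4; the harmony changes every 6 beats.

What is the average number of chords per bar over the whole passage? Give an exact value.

16/15 chords per bar

A: 15 × 4 = 60 beats ÷ 6 = 10 chords.
B: 6 × 4 = 24 beats ÷ 1.5 = 16 chords.
C: 9 × 4 = 36 beats ÷ 6 = 6 chords.
Overall: 32 chords over 30 bars → 32/30 = 16/15 chords per bar.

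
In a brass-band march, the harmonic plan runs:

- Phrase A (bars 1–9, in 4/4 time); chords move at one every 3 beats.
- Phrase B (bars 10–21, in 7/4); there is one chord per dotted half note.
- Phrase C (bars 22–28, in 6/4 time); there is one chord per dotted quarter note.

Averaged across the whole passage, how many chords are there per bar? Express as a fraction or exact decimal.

17/7 chords per bar

A: 9 × 4 = 36 beats ÷ 3 = 12 chords.
B: 12 × 7 = 84 beats ÷ 3 = 28 chords.
C: 7 × 6 = 42 beats ÷ 1.5 = 28 chords.
Overall: 68 chords over 28 bars → 68/28 = 17/7 chords per bar.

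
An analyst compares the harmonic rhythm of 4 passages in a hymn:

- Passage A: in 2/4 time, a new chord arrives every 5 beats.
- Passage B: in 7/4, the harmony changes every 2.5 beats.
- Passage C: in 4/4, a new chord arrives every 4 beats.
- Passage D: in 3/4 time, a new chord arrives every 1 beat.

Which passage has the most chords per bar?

A: 2/5 = 0.4 chords/bar.
B: 7/2.5 = 2.8 chords/bar.
C: 4/4 = 1 chord/bar.
D: 3/1 = 3 chords/bar.
Fastest is D at 3 chords/bar.

Passage D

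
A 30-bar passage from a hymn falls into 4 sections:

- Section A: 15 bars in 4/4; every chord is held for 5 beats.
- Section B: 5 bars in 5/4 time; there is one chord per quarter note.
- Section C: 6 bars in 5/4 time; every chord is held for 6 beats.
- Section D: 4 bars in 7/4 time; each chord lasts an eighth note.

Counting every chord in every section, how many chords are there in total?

98 chords

A has 60 beats and chords last 5 each, so 12 chords.
B has 25 beats and chords last 1 each, so 25 chords.
C has 30 beats and chords last 6 each, so 5 chords.
D has 28 beats and chords last 0.5 each, so 56 chords.
Total: 12 + 25 + 5 + 56 = 98.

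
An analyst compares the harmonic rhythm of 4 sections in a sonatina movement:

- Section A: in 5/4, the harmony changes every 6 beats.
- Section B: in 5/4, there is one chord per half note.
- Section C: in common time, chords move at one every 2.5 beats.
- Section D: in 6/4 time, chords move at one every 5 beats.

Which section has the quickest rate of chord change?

Section B

A: each chord is 6 beats in 5/4, so 5/6 per bar.
B: each chord is 2 beats in 5/4, so 2.5 per bar.
C: each chord is 2.5 beats in 4/4, so 1.6 per bar.
D: each chord is 5 beats in 6/4, so 1.2 per bar.
Fastest is B at 2.5 chords/bar.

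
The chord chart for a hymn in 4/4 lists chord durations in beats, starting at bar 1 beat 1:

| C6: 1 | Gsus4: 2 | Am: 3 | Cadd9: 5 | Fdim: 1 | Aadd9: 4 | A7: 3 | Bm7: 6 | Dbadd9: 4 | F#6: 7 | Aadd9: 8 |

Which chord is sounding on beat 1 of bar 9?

Beat 1 of bar 9 is beat (9−1)×4 + 1 = 33 overall.
Running totals: C6 ends at 1, Gsus4 ends at 3, Am ends at 6, Cadd9 ends at 11, Fdim ends at 12, Aadd9 ends at 16, A7 ends at 19, Bm7 ends at 25, Dbadd9 ends at 29, F#6 ends at 36.
Beat 33 falls within F#6.

F#6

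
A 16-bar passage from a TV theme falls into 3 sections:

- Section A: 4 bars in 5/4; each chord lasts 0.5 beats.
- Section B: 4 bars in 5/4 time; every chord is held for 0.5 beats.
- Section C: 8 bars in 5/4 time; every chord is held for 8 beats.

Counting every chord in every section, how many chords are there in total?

A: 4 bars × 5 beats = 20 beats; 0.5 beats/chord → 40 chords.
B: 4 bars × 5 beats = 20 beats; 0.5 beats/chord → 40 chords.
C: 8 bars × 5 beats = 40 beats; 8 beats/chord → 5 chords.
Total: 40 + 40 + 5 = 85.

85 chords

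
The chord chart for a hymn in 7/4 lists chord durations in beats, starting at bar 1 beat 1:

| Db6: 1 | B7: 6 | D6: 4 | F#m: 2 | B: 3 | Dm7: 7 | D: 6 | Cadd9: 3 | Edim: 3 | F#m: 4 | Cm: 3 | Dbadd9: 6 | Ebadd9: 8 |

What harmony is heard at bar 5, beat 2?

Cadd9

Beat 2 of bar 5 is beat (5−1)×7 + 2 = 30 overall.
Running totals: Db6 ends at 1, B7 ends at 7, D6 ends at 11, F#m ends at 13, B ends at 16, Dm7 ends at 23, D ends at 29, Cadd9 ends at 32.
Beat 30 falls within Cadd9.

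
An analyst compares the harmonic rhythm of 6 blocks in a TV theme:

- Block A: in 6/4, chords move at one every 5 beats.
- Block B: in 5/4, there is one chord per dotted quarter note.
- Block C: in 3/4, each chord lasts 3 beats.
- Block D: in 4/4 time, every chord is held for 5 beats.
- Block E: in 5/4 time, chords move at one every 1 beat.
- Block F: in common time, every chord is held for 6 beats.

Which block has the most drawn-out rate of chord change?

A: each chord is 5 beats in 6/4, so 1.2 per bar.
B: each chord is 1.5 beats in 5/4, so 10/3 per bar.
C: each chord is 3 beats in 3/4, so 1 per bar.
D: each chord is 5 beats in 4/4, so 0.8 per bar.
E: each chord is 1 beat in 5/4, so 5 per bar.
F: each chord is 6 beats in 4/4, so 2/3 per bar.
Slowest is F at 2/3 chords/bar.

Block F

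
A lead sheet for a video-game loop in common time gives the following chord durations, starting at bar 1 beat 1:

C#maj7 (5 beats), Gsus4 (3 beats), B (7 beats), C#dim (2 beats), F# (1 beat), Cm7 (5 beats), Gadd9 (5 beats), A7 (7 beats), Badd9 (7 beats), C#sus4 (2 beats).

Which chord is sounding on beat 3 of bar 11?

Beat 3 of bar 11 is beat (11−1)×4 + 3 = 43 overall.
Running totals: C#maj7 ends at 5, Gsus4 ends at 8, B ends at 15, C#dim ends at 17, F# ends at 18, Cm7 ends at 23, Gadd9 ends at 28, A7 ends at 35, Badd9 ends at 42, C#sus4 ends at 44.
Beat 43 falls within C#sus4.

C#sus4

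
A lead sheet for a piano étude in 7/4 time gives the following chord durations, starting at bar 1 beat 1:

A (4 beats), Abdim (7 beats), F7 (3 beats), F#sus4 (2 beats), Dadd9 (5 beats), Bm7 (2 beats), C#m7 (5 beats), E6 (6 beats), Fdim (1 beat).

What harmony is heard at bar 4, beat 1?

Bm7

Beat 1 of bar 4 is beat (4−1)×7 + 1 = 22 overall.
Running totals: A ends at 4, Abdim ends at 11, F7 ends at 14, F#sus4 ends at 16, Dadd9 ends at 21, Bm7 ends at 23.
Beat 22 falls within Bm7.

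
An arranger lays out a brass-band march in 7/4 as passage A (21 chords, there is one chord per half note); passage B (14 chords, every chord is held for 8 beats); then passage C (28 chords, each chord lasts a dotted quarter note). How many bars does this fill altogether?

A: 21 × 2 = 42 beats = 6 bars.
B: 14 × 8 = 112 beats = 16 bars.
C: 28 × 1.5 = 42 beats = 6 bars.
Total: 6 + 16 + 6 = 28 bars.

28 bars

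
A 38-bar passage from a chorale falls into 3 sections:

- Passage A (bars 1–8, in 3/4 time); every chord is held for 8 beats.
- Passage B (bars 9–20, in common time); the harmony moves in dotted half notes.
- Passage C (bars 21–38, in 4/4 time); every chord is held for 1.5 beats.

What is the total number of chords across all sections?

67 chords

A: 8·3 = 24 beats, 24/8 = 3 chords.
B: 12·4 = 48 beats, 48/3 = 16 chords.
C: 18·4 = 72 beats, 72/1.5 = 48 chords.
Total: 3 + 16 + 48 = 67.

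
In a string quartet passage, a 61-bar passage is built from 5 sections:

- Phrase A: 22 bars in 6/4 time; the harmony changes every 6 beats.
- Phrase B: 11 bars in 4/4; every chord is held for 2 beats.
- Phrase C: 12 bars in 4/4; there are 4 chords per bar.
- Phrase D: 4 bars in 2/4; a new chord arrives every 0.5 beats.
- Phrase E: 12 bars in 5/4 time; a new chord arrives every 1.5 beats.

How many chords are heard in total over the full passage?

A has 132 beats and chords last 6 each, so 22 chords.
B has 44 beats and chords last 2 each, so 22 chords.
C has 48 beats and chords last 1 each, so 48 chords.
D has 8 beats and chords last 0.5 each, so 16 chords.
E has 60 beats and chords last 1.5 each, so 40 chords.
Total: 22 + 22 + 48 + 16 + 40 = 148.

148 chords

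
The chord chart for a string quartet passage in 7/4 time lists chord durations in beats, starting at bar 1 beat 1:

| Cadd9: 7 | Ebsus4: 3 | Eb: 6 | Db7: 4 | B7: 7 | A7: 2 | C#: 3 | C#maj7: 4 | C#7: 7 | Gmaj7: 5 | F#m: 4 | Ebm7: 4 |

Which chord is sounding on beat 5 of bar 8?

Ebm7

Beat 5 of bar 8 is beat (8−1)×7 + 5 = 54 overall.
Running totals: Cadd9 ends at 7, Ebsus4 ends at 10, Eb ends at 16, Db7 ends at 20, B7 ends at 27, A7 ends at 29, C# ends at 32, C#maj7 ends at 36, C#7 ends at 43, Gmaj7 ends at 48, F#m ends at 52, Ebm7 ends at 56.
Beat 54 falls within Ebm7.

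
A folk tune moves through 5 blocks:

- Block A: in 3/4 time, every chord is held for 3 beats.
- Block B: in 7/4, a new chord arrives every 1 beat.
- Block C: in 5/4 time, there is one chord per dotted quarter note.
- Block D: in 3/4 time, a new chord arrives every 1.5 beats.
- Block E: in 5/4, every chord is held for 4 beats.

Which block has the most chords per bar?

A: 3/3 = 1 chord/bar.
B: 7/1 = 7 chords/bar.
C: 5/1.5 = 10/3 chords/bar.
D: 3/1.5 = 2 chords/bar.
E: 5/4 = 1.25 chords/bar.
Fastest is B at 7 chords/bar.

Block B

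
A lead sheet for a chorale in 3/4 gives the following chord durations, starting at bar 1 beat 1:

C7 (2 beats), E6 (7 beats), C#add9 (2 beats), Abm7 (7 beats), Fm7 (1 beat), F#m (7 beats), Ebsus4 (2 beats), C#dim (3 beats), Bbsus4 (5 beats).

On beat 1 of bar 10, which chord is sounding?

Ebsus4

Beat 1 of bar 10 is beat (10−1)×3 + 1 = 28 overall.
Running totals: C7 ends at 2, E6 ends at 9, C#add9 ends at 11, Abm7 ends at 18, Fm7 ends at 19, F#m ends at 26, Ebsus4 ends at 28.
Beat 28 falls within Ebsus4.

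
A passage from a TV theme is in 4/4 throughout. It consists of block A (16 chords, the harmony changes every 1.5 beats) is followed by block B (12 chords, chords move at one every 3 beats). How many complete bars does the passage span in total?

A: 16 × 1.5 = 24 beats = 6 bars.
B: 12 × 3 = 36 beats = 9 bars.
Total: 6 + 9 = 15 bars.

15 bars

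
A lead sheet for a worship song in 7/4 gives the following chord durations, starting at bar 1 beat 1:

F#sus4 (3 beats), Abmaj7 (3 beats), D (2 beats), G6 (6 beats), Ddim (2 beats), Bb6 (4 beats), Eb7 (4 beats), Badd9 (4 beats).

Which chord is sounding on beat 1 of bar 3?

Ddim

Beat 1 of bar 3 is beat (3−1)×7 + 1 = 15 overall.
Running totals: F#sus4 ends at 3, Abmaj7 ends at 6, D ends at 8, G6 ends at 14, Ddim ends at 16.
Beat 15 falls within Ddim.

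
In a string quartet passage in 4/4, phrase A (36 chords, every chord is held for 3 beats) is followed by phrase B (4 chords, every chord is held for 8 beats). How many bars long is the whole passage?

A: 36 × 3 = 108 beats = 27 bars.
B: 4 × 8 = 32 beats = 8 bars.
Total: 27 + 8 = 35 bars.

35 bars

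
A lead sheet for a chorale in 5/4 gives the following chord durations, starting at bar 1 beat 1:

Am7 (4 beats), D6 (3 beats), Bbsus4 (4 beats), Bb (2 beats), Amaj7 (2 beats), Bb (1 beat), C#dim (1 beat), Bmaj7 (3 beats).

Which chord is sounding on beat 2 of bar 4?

Beat 2 of bar 4 is beat (4−1)×5 + 2 = 17 overall.
Running totals: Am7 ends at 4, D6 ends at 7, Bbsus4 ends at 11, Bb ends at 13, Amaj7 ends at 15, Bb ends at 16, C#dim ends at 17.
Beat 17 falls within C#dim.

C#dim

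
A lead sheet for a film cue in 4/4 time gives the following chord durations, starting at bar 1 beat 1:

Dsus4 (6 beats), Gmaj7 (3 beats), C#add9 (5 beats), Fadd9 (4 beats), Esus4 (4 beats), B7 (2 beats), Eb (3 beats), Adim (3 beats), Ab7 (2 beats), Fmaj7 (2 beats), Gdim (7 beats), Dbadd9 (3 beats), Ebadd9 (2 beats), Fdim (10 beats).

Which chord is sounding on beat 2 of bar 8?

Adim

Beat 2 of bar 8 is beat (8−1)×4 + 2 = 30 overall.
Running totals: Dsus4 ends at 6, Gmaj7 ends at 9, C#add9 ends at 14, Fadd9 ends at 18, Esus4 ends at 22, B7 ends at 24, Eb ends at 27, Adim ends at 30.
Beat 30 falls within Adim.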